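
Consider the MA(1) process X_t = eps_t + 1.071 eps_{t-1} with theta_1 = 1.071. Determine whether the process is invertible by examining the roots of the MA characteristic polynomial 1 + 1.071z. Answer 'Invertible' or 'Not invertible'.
\text{Not invertible}

The MA(q) characteristic polynomial is P(z) = 1 + 1.071z.
Invertibility requires all roots to lie outside the unit circle, i.e. |z| > 1 for every root.
This is linear in z: 1 + (1.071) z = 0  =>  z = -1/(1.071) = -0.933707,  |z| = 0.933707.
Moduli of all roots: 0.9337.
All moduli strictly greater than 1? No.
Verdict: Not invertible.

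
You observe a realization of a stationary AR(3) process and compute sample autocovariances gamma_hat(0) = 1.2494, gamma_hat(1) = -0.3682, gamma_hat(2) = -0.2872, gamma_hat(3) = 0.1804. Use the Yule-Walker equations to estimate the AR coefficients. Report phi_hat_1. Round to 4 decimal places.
\hat\phi_{1} = -0.4181

The Yule-Walker equations for an AR(p) process read, in matrix form,
  Gamma_p phi = r_p,   with   (Gamma_p)_{ij} = gamma(|i - j|),
                       (r_p)_i = gamma(i),   i,j = 1..p.
Substitute the sample gammas (Toeplitz matrix and right-hand side of size 3):
  Gamma_p = [[1.2494, -0.3682, -0.2872], [-0.3682, 1.2494, -0.3682], [-0.2872, -0.3682, 1.2494]]
  r_p     = [-0.3682, -0.2872, 0.1804]
Written out (R1..R3):
  (R1) 1.2494 phi_1 - 0.3682 phi_2 - 0.2872 phi_3 = -0.3682
  (R2) -0.3682 phi_1 + 1.2494 phi_2 - 0.3682 phi_3 = -0.2872
  (R3) -0.2872 phi_1 - 0.3682 phi_2 + 1.2494 phi_3 = 0.1804
Gaussian elimination:
  R2 <- R2 - (-0.3682/1.2494) R1 = R2 - (-0.294701) R1:  1.140891 phi_2 - 0.452838 phi_3 = -0.395709
  R3 <- R3 - (-0.2872/1.2494) R1 = R3 - (-0.22987) R1:  -0.452838 phi_2 + 1.183381 phi_3 = 0.095762
  R3 <- R3 - (-0.452838/1.140891) R2 = R3 - (-0.396916) R2:  1.003642 phi_3 = -0.061302
Back-substitution:
  phi_hat_3 = -0.061302 / 1.003642 = -0.061079
  phi_hat_2 = (-0.395709 - (-0.452838)(-0.061079)) / 1.140891 = -0.371085
  phi_hat_1 = (-0.3682 - (-0.3682)(-0.371085) - (-0.2872)(-0.061079)) / 1.2494 = -0.418101
So phi_hat = [-0.4181, -0.3711, -0.0611].
Therefore phi_hat_1 = -0.4181.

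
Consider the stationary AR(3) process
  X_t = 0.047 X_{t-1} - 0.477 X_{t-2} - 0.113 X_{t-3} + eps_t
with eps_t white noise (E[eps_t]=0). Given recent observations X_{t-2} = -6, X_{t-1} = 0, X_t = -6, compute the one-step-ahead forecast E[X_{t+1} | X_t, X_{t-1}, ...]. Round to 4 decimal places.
E[X_{t+1} \mid \mathcal F_t] = 0.3960

For an AR(p) model X_t = c + sum_i phi_i X_{t-i} + eps_t, the
one-step-ahead conditional mean is
  E[X_{t+1} | X_t, ...] = c + sum_i phi_i X_{t+1-i}.
Substitute known values:
  E[X_{t+1} | ...] = (0.047) * (-6) + (-0.477) * (0) + (-0.113) * (-6)
                   = 0.3960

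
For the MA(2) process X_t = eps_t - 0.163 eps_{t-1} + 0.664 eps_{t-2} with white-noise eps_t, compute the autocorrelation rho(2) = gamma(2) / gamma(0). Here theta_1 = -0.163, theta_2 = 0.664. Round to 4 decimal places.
\rho(2) = 0.4525

For an MA(q) process with theta_0 = 1, the autocovariance is
  gamma(k) = sigma^2 * sum_{i=0..q-k} theta_i * theta_{i+k},
and rho(k) = gamma(k) / gamma(0). Sigma^2 cancels.
  numerator   = (1)*(0.664) = 0.664.
  denominator = (1)^2 + (-0.163)^2 + (0.664)^2 = 1.467465.
  rho(2) = 0.664 / 1.467465 = 0.4525.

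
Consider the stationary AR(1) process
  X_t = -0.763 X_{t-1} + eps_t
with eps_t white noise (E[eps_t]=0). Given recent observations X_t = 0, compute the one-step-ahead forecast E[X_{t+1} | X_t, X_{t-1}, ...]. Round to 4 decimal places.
E[X_{t+1} \mid \mathcal F_t] = 0.0000

For an AR(p) model X_t = c + sum_i phi_i X_{t-i} + eps_t, the
one-step-ahead conditional mean is
  E[X_{t+1} | X_t, ...] = c + sum_i phi_i X_{t+1-i}.
Substitute known values:
  E[X_{t+1} | ...] = (-0.763) * (0)
                   = 0.0000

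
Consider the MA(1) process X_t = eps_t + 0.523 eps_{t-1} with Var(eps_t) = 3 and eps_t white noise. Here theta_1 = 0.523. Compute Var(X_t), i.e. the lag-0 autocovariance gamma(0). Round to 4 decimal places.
\gamma(0) = 3.8206

For an MA(q) process X_t = eps_t + sum_i theta_i eps_{t-i} with
Var(eps_t) = sigma^2, the variance is
  gamma(0) = sigma^2 * (1 + sum_i theta_i^2).
  sum_i theta_i^2 = (0.523)^2 = 0.273529.
  gamma(0) = 3 * (1 + 0.273529) = 3 * 1.273529 = 3.820587, which rounds to 3.8206.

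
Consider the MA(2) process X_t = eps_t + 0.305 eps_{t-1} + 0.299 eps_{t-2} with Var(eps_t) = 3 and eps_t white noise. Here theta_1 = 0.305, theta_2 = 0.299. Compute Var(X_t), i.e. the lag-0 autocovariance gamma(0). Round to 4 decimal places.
\gamma(0) = 3.5473

For an MA(q) process X_t = eps_t + sum_i theta_i eps_{t-i} with
Var(eps_t) = sigma^2, the variance is
  gamma(0) = sigma^2 * (1 + sum_i theta_i^2).
  sum_i theta_i^2 = (0.305)^2 + (0.299)^2 = 0.093025 + 0.089401 = 0.182426.
  gamma(0) = 3 * (1 + 0.182426) = 3 * 1.182426 = 3.547278, which rounds to 3.5473.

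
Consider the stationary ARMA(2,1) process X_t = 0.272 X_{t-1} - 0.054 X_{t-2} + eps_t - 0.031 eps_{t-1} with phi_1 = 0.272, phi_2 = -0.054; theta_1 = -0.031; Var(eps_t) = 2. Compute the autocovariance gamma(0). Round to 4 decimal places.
\gamma(0) = 2.1166

Multiply the model equation by X_{t-k} and take expectations. With theta_0 = psi_0 = 1 and psi_j the MA(infinity) weights, this gives
  gamma(k) - sum_i phi_i gamma(k-i) = c_k,
  c_k = sigma^2 * sum_{j=k..q} theta_j psi_{j-k}   (c_k = 0 for k > q),
using gamma(-m) = gamma(m).
psi-weights needed (psi_j = theta_j + sum_i phi_i psi_{j-i}):
  psi_1 = theta_1 + phi_1 = -0.031 + (0.272) = 0.241
Right-hand sides:
  c_0 = sigma^2 (1 + theta_1 psi_1) = 2 * (1 + (-0.031)(0.241)) = 2 * 0.992529 = 1.985058
  c_1 = sigma^2 theta_1 = 2 * (-0.031) = -0.062
  c_2 = 0
Equations for k = 0, 1, 2 (AR order 2, c_2 = 0):
  (E0) gamma(0) = phi_1 gamma(1) + phi_2 gamma(2) + c_0
  (E1) gamma(1) = phi_1 gamma(0) + phi_2 gamma(1) + c_1
  (E2) gamma(2) = phi_1 gamma(1) + phi_2 gamma(0)
From (E1): gamma(1) = A gamma(0) + B with
  A = phi_1 / (1 - phi_2) = 0.272 / 1.054 = 0.258065,   B = c_1 / (1 - phi_2) = -0.062 / 1.054 = -0.058824.
Insert (E2) into (E0): gamma(0) (1 - phi_2^2) = phi_1 (1 + phi_2) gamma(1) + c_0.
  phi_1 (1 + phi_2) = (0.272)(0.946) = 0.257312,   1 - phi_2^2 = 0.997084.
Replace gamma(1) by A gamma(0) + B and collect gamma(0):
  gamma(0) [0.997084 - (0.257312)(0.258065)] = (0.257312)(-0.058824) + 1.985058
  gamma(0) * 0.930681 = 1.969922
  gamma(0) = 1.969922 / 0.930681 = 2.116646.
Therefore gamma(0) = 2.1166 (to 4 decimal places).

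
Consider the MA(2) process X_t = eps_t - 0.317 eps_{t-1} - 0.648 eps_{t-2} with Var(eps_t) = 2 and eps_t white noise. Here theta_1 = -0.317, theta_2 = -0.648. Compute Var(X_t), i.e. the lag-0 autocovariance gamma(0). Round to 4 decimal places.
\gamma(0) = 3.0408

For an MA(q) process X_t = eps_t + sum_i theta_i eps_{t-i} with
Var(eps_t) = sigma^2, the variance is
  gamma(0) = sigma^2 * (1 + sum_i theta_i^2).
  sum_i theta_i^2 = (-0.317)^2 + (-0.648)^2 = 0.100489 + 0.419904 = 0.520393.
  gamma(0) = 2 * (1 + 0.520393) = 2 * 1.520393 = 3.040786, which rounds to 3.0408.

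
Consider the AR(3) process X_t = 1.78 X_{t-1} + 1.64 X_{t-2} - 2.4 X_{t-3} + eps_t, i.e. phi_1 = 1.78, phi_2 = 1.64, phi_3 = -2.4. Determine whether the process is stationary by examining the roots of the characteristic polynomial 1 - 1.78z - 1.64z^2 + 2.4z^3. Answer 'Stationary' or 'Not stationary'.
\text{Not stationary}

The AR(p) characteristic polynomial is P(z) = 1 - 1.78z - 1.64z^2 + 2.4z^3.
Stationarity requires all roots to lie outside the unit circle, i.e. |z| > 1 for every root.
Degree 3: look for a simple real root z0 first, then factor out (1 - z/z0) and solve the remaining quadratic.
Testing z0 = 0.5: P(0.5) = 1 + (-1.78)(0.5) + (-1.64)(0.5)^2 + (2.4)(0.5)^3
  = 1 + (-0.89) + (-0.41) + (0.3) = 0.  So z_0 = 0.5 is a root, |z_0| = 0.5.
Divide out the factor (1 - 2 z) = (1 - z/z0) (since 1/z0 = 2):
  P(z) = (1 - 2 z)(1 + (0.22) z + (-1.2) z^2)
  [check: z-coef 0.22 - (2) = -1.78; z^2-coef -1.2 - (2)(0.22) = -1.64; z^3-coef -(2)(-1.2) = 2.4.]
Remaining roots from the quadratic factor 1 + (0.22) z + (-1.2) z^2:
  Set 1 + (0.22) z + (-1.2) z^2 = 0, i.e. a z^2 + b z + c = 0 with a = -1.2, b = 0.22, c = 1.
  Discriminant D = b^2 - 4ac = (0.22)^2 - 4*(-1.2)*1 = 0.0484 - (-4.8) = 4.8484.
  D >= 0, so the roots are real: z = (-b +/- sqrt(D)) / (2a) = (-0.22 +/- 2.201908) / (-2.4).
    z_1 = (-0.22 + 2.201908) / (-2.4) = -0.8258,   |z_1| = 0.8258.
    z_2 = (-0.22 - 2.201908) / (-2.4) = 1.0091,   |z_2| = 1.0091.
Moduli of all roots: 0.5000, 0.8258, 1.0091.
All moduli strictly greater than 1? No.
Verdict: Not stationary.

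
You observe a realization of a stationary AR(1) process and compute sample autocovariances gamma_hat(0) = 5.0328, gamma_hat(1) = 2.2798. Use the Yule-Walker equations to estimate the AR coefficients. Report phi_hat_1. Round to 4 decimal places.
\hat\phi_{1} = 0.4530

The Yule-Walker equations for an AR(p) process read, in matrix form,
  Gamma_p phi = r_p,   with   (Gamma_p)_{ij} = gamma(|i - j|),
                       (r_p)_i = gamma(i),   i,j = 1..p.
Substitute the sample gammas (Toeplitz matrix and right-hand side of size 1):
  Gamma_p = [[5.0328]]
  r_p     = [2.2798]
With p = 1 this is the single equation gamma(0) phi_1 = gamma(1):
  phi_hat_1 = gamma(1) / gamma(0) = 2.2798 / 5.0328 = 0.4530.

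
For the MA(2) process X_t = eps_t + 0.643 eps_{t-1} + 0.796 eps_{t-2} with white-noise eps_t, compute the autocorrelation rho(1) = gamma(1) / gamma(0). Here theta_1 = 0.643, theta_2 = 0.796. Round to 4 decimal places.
\rho(1) = 0.5641

For an MA(q) process with theta_0 = 1, the autocovariance is
  gamma(k) = sigma^2 * sum_{i=0..q-k} theta_i * theta_{i+k},
and rho(k) = gamma(k) / gamma(0). Sigma^2 cancels.
  numerator   = (1)*(0.643) + (0.643)*(0.796) = 1.154828.
  denominator = (1)^2 + (0.643)^2 + (0.796)^2 = 2.047065.
  rho(1) = 1.154828 / 2.047065 = 0.5641.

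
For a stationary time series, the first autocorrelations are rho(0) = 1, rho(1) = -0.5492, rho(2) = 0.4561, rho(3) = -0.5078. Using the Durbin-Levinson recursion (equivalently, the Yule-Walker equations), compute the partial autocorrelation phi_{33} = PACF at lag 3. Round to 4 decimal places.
\phi_{33} = -0.2879

The PACF at lag k is phi_{kk}, the last component of the solution
to the Yule-Walker system G_k phi = r_k where
  (G_k)_{ij} = rho(|i - j|), (r_k)_i = rho(i), i,j = 1..k.
Equivalently, Durbin-Levinson gives phi_{kk} iteratively:
  phi_{11} = rho(1)
  phi_{kk} = [rho(k) - sum_{j=1..k-1} phi_{k-1,j} rho(k-j)]
            / [1 - sum_{j=1..k-1} phi_{k-1,j} rho(j)],
  phi_{k,j} = phi_{k-1,j} - phi_{kk} phi_{k-1,k-j},  j = 1..k-1.
Step k = 1:
  phi_11 = rho(1) = -0.5492.
Step k = 2:
  phi_22 = [rho(2) - phi_11 rho(1)] / [1 - phi_11 rho(1)] = [0.4561 - (-0.5492)(-0.5492)] / [1 - (-0.5492)(-0.5492)]
         = 0.15447936 / 0.69837936 = 0.221197.
  Update: phi_21 = phi_11 - phi_22 phi_11 = -0.5492 - (0.221197)(-0.5492) = -0.427719.
Step k = 3:
  phi_33 = [rho(3) - phi_21 rho(2) - phi_22 rho(1)] / [1 - phi_21 rho(1) - phi_22 rho(2)]
    numerator   = -0.5078 - (-0.427719)(0.4561) - (0.221197)(-0.5492) = -0.19123618
    denominator = 1 - (-0.427719)(-0.5492) - (0.221197)(0.4561) = 0.664209
  phi_33 = -0.19123618 / 0.664209 = -0.2879.
Therefore phi_{33} = -0.2879.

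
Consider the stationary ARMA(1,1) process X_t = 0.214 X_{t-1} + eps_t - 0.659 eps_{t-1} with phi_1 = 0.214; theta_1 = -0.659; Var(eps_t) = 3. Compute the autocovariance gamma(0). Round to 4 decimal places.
\gamma(0) = 3.6226

Multiply the model equation by X_{t-k} and take expectations. With theta_0 = psi_0 = 1 and psi_j the MA(infinity) weights, this gives
  gamma(k) - sum_i phi_i gamma(k-i) = c_k,
  c_k = sigma^2 * sum_{j=k..q} theta_j psi_{j-k}   (c_k = 0 for k > q),
using gamma(-m) = gamma(m).
psi-weights needed (psi_j = theta_j + sum_i phi_i psi_{j-i}):
  psi_1 = theta_1 + phi_1 = -0.659 + (0.214) = -0.445
Right-hand sides:
  c_0 = sigma^2 (1 + theta_1 psi_1) = 3 * (1 + (-0.659)(-0.445)) = 3 * 1.293255 = 3.879765
  c_1 = sigma^2 theta_1 = 3 * (-0.659) = -1.977
  c_2 = 0
Equations for k = 0 and k = 1 (AR order 1):
  gamma(0) = phi_1 gamma(1) + c_0
  gamma(1) = phi_1 gamma(0) + c_1
Substituting the second into the first: gamma(0) (1 - phi_1^2) = c_0 + phi_1 c_1, so
  gamma(0) = (c_0 + phi_1 c_1) / (1 - phi_1^2) = (3.879765 + (0.214)(-1.977)) / (1 - (0.214)^2) = 3.456687 / 0.954204 = 3.622587.
Therefore gamma(0) = 3.6226 (to 4 decimal places).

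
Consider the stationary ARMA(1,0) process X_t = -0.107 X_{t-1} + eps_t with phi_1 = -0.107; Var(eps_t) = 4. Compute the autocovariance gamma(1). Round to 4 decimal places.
\gamma(1) = -0.4330

Multiply the model equation by X_{t-k} and take expectations. With theta_0 = psi_0 = 1 and psi_j the MA(infinity) weights, this gives
  gamma(k) - sum_i phi_i gamma(k-i) = c_k,
  c_k = sigma^2 * sum_{j=k..q} theta_j psi_{j-k}   (c_k = 0 for k > q),
using gamma(-m) = gamma(m).
Pure AR (q = 0): c_0 = sigma^2 = 4, c_k = 0 for k >= 1.
Equations for k = 0 and k = 1 (AR order 1):
  gamma(0) = phi_1 gamma(1) + c_0
  gamma(1) = phi_1 gamma(0) + c_1
Substituting the second into the first: gamma(0) (1 - phi_1^2) = c_0 + phi_1 c_1, so
  gamma(0) = c_0 / (1 - phi_1^2) = 4 / (1 - (-0.107)^2) = 4 / 0.988551 = 4.046326.
  gamma(1) = phi_1 gamma(0) = (-0.107)(4.046326) = -0.432957.
Therefore gamma(1) = -0.4330 (to 4 decimal places).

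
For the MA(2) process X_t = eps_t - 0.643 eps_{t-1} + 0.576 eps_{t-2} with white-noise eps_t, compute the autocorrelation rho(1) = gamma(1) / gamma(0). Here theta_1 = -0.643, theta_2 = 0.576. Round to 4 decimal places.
\rho(1) = -0.5807

For an MA(q) process with theta_0 = 1, the autocovariance is
  gamma(k) = sigma^2 * sum_{i=0..q-k} theta_i * theta_{i+k},
and rho(k) = gamma(k) / gamma(0). Sigma^2 cancels.
  numerator   = (1)*(-0.643) + (-0.643)*(0.576) = -1.013368.
  denominator = (1)^2 + (-0.643)^2 + (0.576)^2 = 1.745225.
  rho(1) = -1.013368 / 1.745225 = -0.5807.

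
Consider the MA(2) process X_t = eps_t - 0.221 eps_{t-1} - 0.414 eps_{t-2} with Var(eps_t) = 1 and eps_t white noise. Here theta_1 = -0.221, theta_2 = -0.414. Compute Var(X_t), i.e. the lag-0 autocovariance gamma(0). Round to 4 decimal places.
\gamma(0) = 1.2202

For an MA(q) process X_t = eps_t + sum_i theta_i eps_{t-i} with
Var(eps_t) = sigma^2, the variance is
  gamma(0) = sigma^2 * (1 + sum_i theta_i^2).
  sum_i theta_i^2 = (-0.221)^2 + (-0.414)^2 = 0.048841 + 0.171396 = 0.220237.
  gamma(0) = 1 * (1 + 0.220237) = 1 * 1.220237 = 1.220237, which rounds to 1.2202.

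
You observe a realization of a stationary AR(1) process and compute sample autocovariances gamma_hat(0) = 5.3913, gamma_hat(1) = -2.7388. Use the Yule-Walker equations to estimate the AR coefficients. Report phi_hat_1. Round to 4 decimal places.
\hat\phi_{1} = -0.5080

The Yule-Walker equations for an AR(p) process read, in matrix form,
  Gamma_p phi = r_p,   with   (Gamma_p)_{ij} = gamma(|i - j|),
                       (r_p)_i = gamma(i),   i,j = 1..p.
Substitute the sample gammas (Toeplitz matrix and right-hand side of size 1):
  Gamma_p = [[5.3913]]
  r_p     = [-2.7388]
With p = 1 this is the single equation gamma(0) phi_1 = gamma(1):
  phi_hat_1 = gamma(1) / gamma(0) = -2.7388 / 5.3913 = -0.5080.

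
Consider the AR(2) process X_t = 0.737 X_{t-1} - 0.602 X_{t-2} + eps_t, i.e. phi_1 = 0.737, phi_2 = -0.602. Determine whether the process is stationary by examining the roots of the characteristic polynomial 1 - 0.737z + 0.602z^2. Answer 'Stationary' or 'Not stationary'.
\text{Stationary}

The AR(p) characteristic polynomial is P(z) = 1 - 0.737z + 0.602z^2.
Stationarity requires all roots to lie outside the unit circle, i.e. |z| > 1 for every root.
Set 1 + (-0.737) z + (0.602) z^2 = 0, i.e. a z^2 + b z + c = 0 with a = 0.602, b = -0.737, c = 1.
Discriminant D = b^2 - 4ac = (-0.737)^2 - 4*(0.602)*1 = 0.543169 - (2.408) = -1.864831.
D < 0, so the roots are the complex-conjugate pair z = (-b +/- i sqrt(-D)) / (2a) = 0.6121 +/- 1.1342i.
For a conjugate pair |z|^2 = z * conj(z) = (product of roots) = c/a = 1/(0.602) = 1.66113, so |z| = sqrt(1.66113) = 1.2888 for both roots.
Moduli of all roots: 1.2888, 1.2888.
All moduli strictly greater than 1? Yes.
Verdict: Stationary.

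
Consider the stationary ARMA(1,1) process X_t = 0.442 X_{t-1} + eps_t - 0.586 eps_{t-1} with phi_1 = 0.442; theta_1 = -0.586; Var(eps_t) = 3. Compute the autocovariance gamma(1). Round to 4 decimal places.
\gamma(1) = -0.3978

Multiply the model equation by X_{t-k} and take expectations. With theta_0 = psi_0 = 1 and psi_j the MA(infinity) weights, this gives
  gamma(k) - sum_i phi_i gamma(k-i) = c_k,
  c_k = sigma^2 * sum_{j=k..q} theta_j psi_{j-k}   (c_k = 0 for k > q),
using gamma(-m) = gamma(m).
psi-weights needed (psi_j = theta_j + sum_i phi_i psi_{j-i}):
  psi_1 = theta_1 + phi_1 = -0.586 + (0.442) = -0.144
Right-hand sides:
  c_0 = sigma^2 (1 + theta_1 psi_1) = 3 * (1 + (-0.586)(-0.144)) = 3 * 1.084384 = 3.253152
  c_1 = sigma^2 theta_1 = 3 * (-0.586) = -1.758
  c_2 = 0
Equations for k = 0 and k = 1 (AR order 1):
  gamma(0) = phi_1 gamma(1) + c_0
  gamma(1) = phi_1 gamma(0) + c_1
Substituting the second into the first: gamma(0) (1 - phi_1^2) = c_0 + phi_1 c_1, so
  gamma(0) = (c_0 + phi_1 c_1) / (1 - phi_1^2) = (3.253152 + (0.442)(-1.758)) / (1 - (0.442)^2) = 2.476116 / 0.804636 = 3.077312.
  gamma(1) = phi_1 gamma(0) + c_1 = (0.442)(3.077312) + (-1.758) = -0.397828.
Therefore gamma(1) = -0.3978 (to 4 decimal places).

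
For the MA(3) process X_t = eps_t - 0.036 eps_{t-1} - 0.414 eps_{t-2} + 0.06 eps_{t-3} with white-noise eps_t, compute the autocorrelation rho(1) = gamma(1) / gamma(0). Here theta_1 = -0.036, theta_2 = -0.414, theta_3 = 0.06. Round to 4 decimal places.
\rho(1) = -0.0391

For an MA(q) process with theta_0 = 1, the autocovariance is
  gamma(k) = sigma^2 * sum_{i=0..q-k} theta_i * theta_{i+k},
and rho(k) = gamma(k) / gamma(0). Sigma^2 cancels.
  numerator   = (1)*(-0.036) + (-0.036)*(-0.414) + (-0.414)*(0.06) = -0.045936.
  denominator = (1)^2 + (-0.036)^2 + (-0.414)^2 + (0.06)^2 = 1.176292.
  rho(1) = -0.045936 / 1.176292 = -0.0391.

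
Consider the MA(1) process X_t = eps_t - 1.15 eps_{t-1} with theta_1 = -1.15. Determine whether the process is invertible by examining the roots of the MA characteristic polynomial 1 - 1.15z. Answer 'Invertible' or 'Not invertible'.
\text{Not invertible}

The MA(q) characteristic polynomial is P(z) = 1 - 1.15z.
Invertibility requires all roots to lie outside the unit circle, i.e. |z| > 1 for every root.
This is linear in z: 1 + (-1.15) z = 0  =>  z = -1/(-1.15) = 0.869565,  |z| = 0.869565.
Moduli of all roots: 0.8696.
All moduli strictly greater than 1? No.
Verdict: Not invertible.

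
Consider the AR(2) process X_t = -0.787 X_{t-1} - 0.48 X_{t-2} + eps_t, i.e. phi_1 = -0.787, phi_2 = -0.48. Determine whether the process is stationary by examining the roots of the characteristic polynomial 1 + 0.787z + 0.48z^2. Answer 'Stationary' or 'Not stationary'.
\text{Stationary}

The AR(p) characteristic polynomial is P(z) = 1 + 0.787z + 0.48z^2.
Stationarity requires all roots to lie outside the unit circle, i.e. |z| > 1 for every root.
Set 1 + (0.787) z + (0.48) z^2 = 0, i.e. a z^2 + b z + c = 0 with a = 0.48, b = 0.787, c = 1.
Discriminant D = b^2 - 4ac = (0.787)^2 - 4*(0.48)*1 = 0.619369 - (1.92) = -1.300631.
D < 0, so the roots are the complex-conjugate pair z = (-b +/- i sqrt(-D)) / (2a) = -0.8198 +/- 1.188i.
For a conjugate pair |z|^2 = z * conj(z) = (product of roots) = c/a = 1/(0.48) = 2.083333, so |z| = sqrt(2.083333) = 1.4434 for both roots.
Moduli of all roots: 1.4434, 1.4434.
All moduli strictly greater than 1? Yes.
Verdict: Stationary.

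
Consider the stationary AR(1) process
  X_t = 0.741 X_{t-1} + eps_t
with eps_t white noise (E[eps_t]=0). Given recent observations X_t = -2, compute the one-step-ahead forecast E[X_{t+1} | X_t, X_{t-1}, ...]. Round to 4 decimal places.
E[X_{t+1} \mid \mathcal F_t] = -1.4820

For an AR(p) model X_t = c + sum_i phi_i X_{t-i} + eps_t, the
one-step-ahead conditional mean is
  E[X_{t+1} | X_t, ...] = c + sum_i phi_i X_{t+1-i}.
Substitute known values:
  E[X_{t+1} | ...] = (0.741) * (-2)
                   = -1.4820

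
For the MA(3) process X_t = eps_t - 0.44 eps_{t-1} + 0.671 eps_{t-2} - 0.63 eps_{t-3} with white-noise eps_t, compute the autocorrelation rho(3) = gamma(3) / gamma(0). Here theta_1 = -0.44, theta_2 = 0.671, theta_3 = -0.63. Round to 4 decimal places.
\rho(3) = -0.3087

For an MA(q) process with theta_0 = 1, the autocovariance is
  gamma(k) = sigma^2 * sum_{i=0..q-k} theta_i * theta_{i+k},
and rho(k) = gamma(k) / gamma(0). Sigma^2 cancels.
  numerator   = (1)*(-0.63) = -0.63.
  denominator = (1)^2 + (-0.44)^2 + (0.671)^2 + (-0.63)^2 = 2.040741.
  rho(3) = -0.63 / 2.040741 = -0.3087.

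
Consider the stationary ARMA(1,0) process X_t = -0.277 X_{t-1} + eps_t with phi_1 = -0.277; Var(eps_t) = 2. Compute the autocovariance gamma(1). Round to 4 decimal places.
\gamma(1) = -0.6000

Multiply the model equation by X_{t-k} and take expectations. With theta_0 = psi_0 = 1 and psi_j the MA(infinity) weights, this gives
  gamma(k) - sum_i phi_i gamma(k-i) = c_k,
  c_k = sigma^2 * sum_{j=k..q} theta_j psi_{j-k}   (c_k = 0 for k > q),
using gamma(-m) = gamma(m).
Pure AR (q = 0): c_0 = sigma^2 = 2, c_k = 0 for k >= 1.
Equations for k = 0 and k = 1 (AR order 1):
  gamma(0) = phi_1 gamma(1) + c_0
  gamma(1) = phi_1 gamma(0) + c_1
Substituting the second into the first: gamma(0) (1 - phi_1^2) = c_0 + phi_1 c_1, so
  gamma(0) = c_0 / (1 - phi_1^2) = 2 / (1 - (-0.277)^2) = 2 / 0.923271 = 2.166211.
  gamma(1) = phi_1 gamma(0) = (-0.277)(2.166211) = -0.600041.
Therefore gamma(1) = -0.6000 (to 4 decimal places).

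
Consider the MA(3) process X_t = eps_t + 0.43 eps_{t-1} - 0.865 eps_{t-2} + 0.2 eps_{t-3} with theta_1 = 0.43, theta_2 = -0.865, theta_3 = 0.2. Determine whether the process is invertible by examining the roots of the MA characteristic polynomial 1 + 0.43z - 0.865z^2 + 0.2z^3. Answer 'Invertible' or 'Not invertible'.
\text{Not invertible}

The MA(q) characteristic polynomial is P(z) = 1 + 0.43z - 0.865z^2 + 0.2z^3.
Invertibility requires all roots to lie outside the unit circle, i.e. |z| > 1 for every root.
Degree 3: look for a simple real root z0 first, then factor out (1 - z/z0) and solve the remaining quadratic.
Testing z0 = 2: P(2) = 1 + (0.43)(2) + (-0.865)(2)^2 + (0.2)(2)^3
  = 1 + (0.86) + (-3.46) + (1.6) = 0.  So z_0 = 2 is a root, |z_0| = 2.
Divide out the factor (1 - 0.5 z) = (1 - z/z0) (since 1/z0 = 0.5):
  P(z) = (1 - 0.5 z)(1 + (0.93) z + (-0.4) z^2)
  [check: z-coef 0.93 - (0.5) = 0.43; z^2-coef -0.4 - (0.5)(0.93) = -0.865; z^3-coef -(0.5)(-0.4) = 0.2.]
Remaining roots from the quadratic factor 1 + (0.93) z + (-0.4) z^2:
  Set 1 + (0.93) z + (-0.4) z^2 = 0, i.e. a z^2 + b z + c = 0 with a = -0.4, b = 0.93, c = 1.
  Discriminant D = b^2 - 4ac = (0.93)^2 - 4*(-0.4)*1 = 0.8649 - (-1.6) = 2.4649.
  D >= 0, so the roots are real: z = (-b +/- sqrt(D)) / (2a) = (-0.93 +/- 1.57) / (-0.8).
    z_1 = (-0.93 + 1.57) / (-0.8) = -0.8,   |z_1| = 0.8.
    z_2 = (-0.93 - 1.57) / (-0.8) = 3.125,   |z_2| = 3.125.
Moduli of all roots: 2.0000, 0.8000, 3.1250.
All moduli strictly greater than 1? No.
Verdict: Not invertible.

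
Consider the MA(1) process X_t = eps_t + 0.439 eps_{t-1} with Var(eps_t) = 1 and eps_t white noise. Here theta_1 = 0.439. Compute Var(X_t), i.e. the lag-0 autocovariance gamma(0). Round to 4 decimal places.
\gamma(0) = 1.1927

For an MA(q) process X_t = eps_t + sum_i theta_i eps_{t-i} with
Var(eps_t) = sigma^2, the variance is
  gamma(0) = sigma^2 * (1 + sum_i theta_i^2).
  sum_i theta_i^2 = (0.439)^2 = 0.192721.
  gamma(0) = 1 * (1 + 0.192721) = 1 * 1.192721 = 1.192721, which rounds to 1.1927.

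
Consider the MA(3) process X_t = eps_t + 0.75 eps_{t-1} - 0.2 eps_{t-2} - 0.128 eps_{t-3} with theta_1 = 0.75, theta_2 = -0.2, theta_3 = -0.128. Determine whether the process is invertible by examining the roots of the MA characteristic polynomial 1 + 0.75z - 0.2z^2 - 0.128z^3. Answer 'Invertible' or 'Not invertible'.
\text{Invertible}

The MA(q) characteristic polynomial is P(z) = 1 + 0.75z - 0.2z^2 - 0.128z^3.
Invertibility requires all roots to lie outside the unit circle, i.e. |z| > 1 for every root.
Degree 3: look for a simple real root z0 first, then factor out (1 - z/z0) and solve the remaining quadratic.
Testing z0 = -1.25: P(-1.25) = 1 + (0.75)(-1.25) + (-0.2)(-1.25)^2 + (-0.128)(-1.25)^3
  = 1 + (-0.9375) + (-0.3125) + (0.25) = 0.  So z_0 = -1.25 is a root, |z_0| = 1.25.
Divide out the factor (1 + 0.8 z) = (1 - z/z0) (since 1/z0 = -0.8):
  P(z) = (1 + 0.8 z)(1 + (-0.05) z + (-0.16) z^2)
  [check: z-coef -0.05 - (-0.8) = 0.75; z^2-coef -0.16 - (-0.8)(-0.05) = -0.2; z^3-coef -(-0.8)(-0.16) = -0.128.]
Remaining roots from the quadratic factor 1 + (-0.05) z + (-0.16) z^2:
  Set 1 + (-0.05) z + (-0.16) z^2 = 0, i.e. a z^2 + b z + c = 0 with a = -0.16, b = -0.05, c = 1.
  Discriminant D = b^2 - 4ac = (-0.05)^2 - 4*(-0.16)*1 = 0.0025 - (-0.64) = 0.6425.
  D >= 0, so the roots are real: z = (-b +/- sqrt(D)) / (2a) = (0.05 +/- 0.801561) / (-0.32).
    z_1 = (0.05 + 0.801561) / (-0.32) = -2.6611,   |z_1| = 2.6611.
    z_2 = (0.05 - 0.801561) / (-0.32) = 2.3486,   |z_2| = 2.3486.
Moduli of all roots: 1.2500, 2.6611, 2.3486.
All moduli strictly greater than 1? Yes.
Verdict: Invertible.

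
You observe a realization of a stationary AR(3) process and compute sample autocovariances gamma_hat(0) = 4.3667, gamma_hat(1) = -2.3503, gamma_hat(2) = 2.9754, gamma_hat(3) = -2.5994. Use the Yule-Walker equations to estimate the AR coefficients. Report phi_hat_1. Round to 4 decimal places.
\hat\phi_{1} = -0.0920

The Yule-Walker equations for an AR(p) process read, in matrix form,
  Gamma_p phi = r_p,   with   (Gamma_p)_{ij} = gamma(|i - j|),
                       (r_p)_i = gamma(i),   i,j = 1..p.
Substitute the sample gammas (Toeplitz matrix and right-hand side of size 3):
  Gamma_p = [[4.3667, -2.3503, 2.9754], [-2.3503, 4.3667, -2.3503], [2.9754, -2.3503, 4.3667]]
  r_p     = [-2.3503, 2.9754, -2.5994]
Written out (R1..R3):
  (R1) 4.3667 phi_1 - 2.3503 phi_2 + 2.9754 phi_3 = -2.3503
  (R2) -2.3503 phi_1 + 4.3667 phi_2 - 2.3503 phi_3 = 2.9754
  (R3) 2.9754 phi_1 - 2.3503 phi_2 + 4.3667 phi_3 = -2.5994
Gaussian elimination:
  R2 <- R2 - (-2.3503/4.3667) R1 = R2 - (-0.538233) R1:  3.101692 phi_2 - 0.748843 phi_3 = 1.710392
  R3 <- R3 - (2.9754/4.3667) R1 = R3 - (0.681384) R1:  -0.748843 phi_2 + 2.33931 phi_3 = -0.997943
  R3 <- R3 - (-0.748843/3.101692) R2 = R3 - (-0.24143) R2:  2.158516 phi_3 = -0.585002
Back-substitution:
  phi_hat_3 = -0.585002 / 2.158516 = -0.271021
  phi_hat_2 = (1.710392 - (-0.748843)(-0.271021)) / 3.101692 = 0.486006
  phi_hat_1 = (-2.3503 - (-2.3503)(0.486006) - (2.9754)(-0.271021)) / 4.3667 = -0.091979
So phi_hat = [-0.0920, 0.4860, -0.2710].
Therefore phi_hat_1 = -0.0920.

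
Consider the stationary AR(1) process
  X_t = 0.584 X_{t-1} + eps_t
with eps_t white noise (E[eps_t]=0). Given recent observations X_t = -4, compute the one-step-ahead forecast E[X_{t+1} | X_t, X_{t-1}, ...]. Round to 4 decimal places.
E[X_{t+1} \mid \mathcal F_t] = -2.3360

For an AR(p) model X_t = c + sum_i phi_i X_{t-i} + eps_t, the
one-step-ahead conditional mean is
  E[X_{t+1} | X_t, ...] = c + sum_i phi_i X_{t+1-i}.
Substitute known values:
  E[X_{t+1} | ...] = (0.584) * (-4)
                   = -2.3360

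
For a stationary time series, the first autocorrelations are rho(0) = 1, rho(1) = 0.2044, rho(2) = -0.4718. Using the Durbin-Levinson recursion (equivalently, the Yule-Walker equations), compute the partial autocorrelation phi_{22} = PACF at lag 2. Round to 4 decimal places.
\phi_{22} = -0.5360

The PACF at lag k is phi_{kk}, the last component of the solution
to the Yule-Walker system G_k phi = r_k where
  (G_k)_{ij} = rho(|i - j|), (r_k)_i = rho(i), i,j = 1..k.
Equivalently, Durbin-Levinson gives phi_{kk} iteratively:
  phi_{11} = rho(1)
  phi_{kk} = [rho(k) - sum_{j=1..k-1} phi_{k-1,j} rho(k-j)]
            / [1 - sum_{j=1..k-1} phi_{k-1,j} rho(j)],
  phi_{k,j} = phi_{k-1,j} - phi_{kk} phi_{k-1,k-j},  j = 1..k-1.
Step k = 1:
  phi_11 = rho(1) = 0.2044.
Step k = 2:
  phi_22 = [rho(2) - phi_11 rho(1)] / [1 - phi_11 rho(1)] = [-0.4718 - (0.2044)(0.2044)] / [1 - (0.2044)(0.2044)]
         = -0.51357936 / 0.95822064 = -0.536.
Therefore phi_{22} = -0.5360.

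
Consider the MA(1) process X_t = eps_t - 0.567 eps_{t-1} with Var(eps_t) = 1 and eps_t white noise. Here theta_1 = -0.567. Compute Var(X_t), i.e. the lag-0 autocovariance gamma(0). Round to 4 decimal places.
\gamma(0) = 1.3215

For an MA(q) process X_t = eps_t + sum_i theta_i eps_{t-i} with
Var(eps_t) = sigma^2, the variance is
  gamma(0) = sigma^2 * (1 + sum_i theta_i^2).
  sum_i theta_i^2 = (-0.567)^2 = 0.321489.
  gamma(0) = 1 * (1 + 0.321489) = 1 * 1.321489 = 1.321489, which rounds to 1.3215.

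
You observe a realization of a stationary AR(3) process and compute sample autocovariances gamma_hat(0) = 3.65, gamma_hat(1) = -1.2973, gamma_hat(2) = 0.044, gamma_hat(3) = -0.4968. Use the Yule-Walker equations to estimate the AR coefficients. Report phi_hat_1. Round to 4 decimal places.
\hat\phi_{1} = -0.4290

The Yule-Walker equations for an AR(p) process read, in matrix form,
  Gamma_p phi = r_p,   with   (Gamma_p)_{ij} = gamma(|i - j|),
                       (r_p)_i = gamma(i),   i,j = 1..p.
Substitute the sample gammas (Toeplitz matrix and right-hand side of size 3):
  Gamma_p = [[3.65, -1.2973, 0.044], [-1.2973, 3.65, -1.2973], [0.044, -1.2973, 3.65]]
  r_p     = [-1.2973, 0.044, -0.4968]
Written out (R1..R3):
  (R1) 3.65 phi_1 - 1.2973 phi_2 + 0.044 phi_3 = -1.2973
  (R2) -1.2973 phi_1 + 3.65 phi_2 - 1.2973 phi_3 = 0.044
  (R3) 0.044 phi_1 - 1.2973 phi_2 + 3.65 phi_3 = -0.4968
Gaussian elimination:
  R2 <- R2 - (-1.2973/3.65) R1 = R2 - (-0.355425) R1:  3.188908 phi_2 - 1.281661 phi_3 = -0.417092
  R3 <- R3 - (0.044/3.65) R1 = R3 - (0.012055) R1:  -1.281661 phi_2 + 3.64947 phi_3 = -0.481161
  R3 <- R3 - (-1.281661/3.188908) R2 = R3 - (-0.401912) R2:  3.134354 phi_3 = -0.648796
Back-substitution:
  phi_hat_3 = -0.648796 / 3.134354 = -0.206995
  phi_hat_2 = (-0.417092 - (-1.281661)(-0.206995)) / 3.188908 = -0.213989
  phi_hat_1 = (-1.2973 - (-1.2973)(-0.213989) - (0.044)(-0.206995)) / 3.65 = -0.428986
So phi_hat = [-0.4290, -0.2140, -0.2070].
Therefore phi_hat_1 = -0.4290.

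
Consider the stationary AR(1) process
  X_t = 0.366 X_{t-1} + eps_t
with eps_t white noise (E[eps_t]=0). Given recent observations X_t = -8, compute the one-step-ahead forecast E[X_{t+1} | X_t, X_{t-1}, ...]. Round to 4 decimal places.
E[X_{t+1} \mid \mathcal F_t] = -2.9280

For an AR(p) model X_t = c + sum_i phi_i X_{t-i} + eps_t, the
one-step-ahead conditional mean is
  E[X_{t+1} | X_t, ...] = c + sum_i phi_i X_{t+1-i}.
Substitute known values:
  E[X_{t+1} | ...] = (0.366) * (-8)
                   = -2.9280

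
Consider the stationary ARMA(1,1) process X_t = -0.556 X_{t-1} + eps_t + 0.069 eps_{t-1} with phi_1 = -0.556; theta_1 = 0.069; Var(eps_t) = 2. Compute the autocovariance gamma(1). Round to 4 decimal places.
\gamma(1) = -1.3557

Multiply the model equation by X_{t-k} and take expectations. With theta_0 = psi_0 = 1 and psi_j the MA(infinity) weights, this gives
  gamma(k) - sum_i phi_i gamma(k-i) = c_k,
  c_k = sigma^2 * sum_{j=k..q} theta_j psi_{j-k}   (c_k = 0 for k > q),
using gamma(-m) = gamma(m).
psi-weights needed (psi_j = theta_j + sum_i phi_i psi_{j-i}):
  psi_1 = theta_1 + phi_1 = 0.069 + (-0.556) = -0.487
Right-hand sides:
  c_0 = sigma^2 (1 + theta_1 psi_1) = 2 * (1 + (0.069)(-0.487)) = 2 * 0.966397 = 1.932794
  c_1 = sigma^2 theta_1 = 2 * (0.069) = 0.138
  c_2 = 0
Equations for k = 0 and k = 1 (AR order 1):
  gamma(0) = phi_1 gamma(1) + c_0
  gamma(1) = phi_1 gamma(0) + c_1
Substituting the second into the first: gamma(0) (1 - phi_1^2) = c_0 + phi_1 c_1, so
  gamma(0) = (c_0 + phi_1 c_1) / (1 - phi_1^2) = (1.932794 + (-0.556)(0.138)) / (1 - (-0.556)^2) = 1.856066 / 0.690864 = 2.686587.
  gamma(1) = phi_1 gamma(0) + c_1 = (-0.556)(2.686587) + (0.138) = -1.355742.
Therefore gamma(1) = -1.3557 (to 4 decimal places).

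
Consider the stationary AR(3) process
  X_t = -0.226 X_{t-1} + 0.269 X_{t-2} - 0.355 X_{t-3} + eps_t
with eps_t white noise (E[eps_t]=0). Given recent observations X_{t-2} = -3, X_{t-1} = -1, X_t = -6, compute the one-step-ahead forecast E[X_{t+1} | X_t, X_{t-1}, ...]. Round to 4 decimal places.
E[X_{t+1} \mid \mathcal F_t] = 2.1520

For an AR(p) model X_t = c + sum_i phi_i X_{t-i} + eps_t, the
one-step-ahead conditional mean is
  E[X_{t+1} | X_t, ...] = c + sum_i phi_i X_{t+1-i}.
Substitute known values:
  E[X_{t+1} | ...] = (-0.226) * (-6) + (0.269) * (-1) + (-0.355) * (-3)
                   = 2.1520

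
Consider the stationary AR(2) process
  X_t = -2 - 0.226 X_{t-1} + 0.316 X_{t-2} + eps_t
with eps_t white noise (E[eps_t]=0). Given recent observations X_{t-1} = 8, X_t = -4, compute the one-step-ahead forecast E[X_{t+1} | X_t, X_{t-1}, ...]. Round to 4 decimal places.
E[X_{t+1} \mid \mathcal F_t] = 1.4320

For an AR(p) model X_t = c + sum_i phi_i X_{t-i} + eps_t, the
one-step-ahead conditional mean is
  E[X_{t+1} | X_t, ...] = c + sum_i phi_i X_{t+1-i}.
Substitute known values:
  E[X_{t+1} | ...] = -2 + (-0.226) * (-4) + (0.316) * (8)
                   = 1.4320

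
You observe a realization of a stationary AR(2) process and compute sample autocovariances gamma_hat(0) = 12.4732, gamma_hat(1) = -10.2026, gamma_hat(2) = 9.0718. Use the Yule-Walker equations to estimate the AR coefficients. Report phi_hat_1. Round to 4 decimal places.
\hat\phi_{1} = -0.6740

The Yule-Walker equations for an AR(p) process read, in matrix form,
  Gamma_p phi = r_p,   with   (Gamma_p)_{ij} = gamma(|i - j|),
                       (r_p)_i = gamma(i),   i,j = 1..p.
Substitute the sample gammas (Toeplitz matrix and right-hand side of size 2):
  Gamma_p = [[12.4732, -10.2026], [-10.2026, 12.4732]]
  r_p     = [-10.2026, 9.0718]
Written out:
  12.4732 phi_1 - 10.2026 phi_2 = -10.2026
  -10.2026 phi_1 + 12.4732 phi_2 = 9.0718
Solve by Cramer's rule:
  det = gamma(0)^2 - gamma(1)^2 = (12.4732)^2 - (-10.2026)^2 = 155.58071824 - 104.09304676 = 51.48767148
  phi_hat_1 = [gamma(1) gamma(0) - gamma(1) gamma(2)] / det = [(-10.2026)(12.4732) - (-10.2026)(9.0718)] / 51.48767148 = -34.70312364 / 51.48767148 = -0.674
  phi_hat_2 = [gamma(0) gamma(2) - gamma(1)^2] / det = [(12.4732)(9.0718) - (-10.2026)^2] / 51.48767148 = 9.061329 / 51.48767148 = 0.176
So phi_hat = [-0.6740, 0.1760].
Therefore phi_hat_1 = -0.6740.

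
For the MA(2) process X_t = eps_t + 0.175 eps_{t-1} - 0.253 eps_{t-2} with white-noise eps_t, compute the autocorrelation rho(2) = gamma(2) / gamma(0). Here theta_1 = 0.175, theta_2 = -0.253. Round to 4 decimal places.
\rho(2) = -0.2311

For an MA(q) process with theta_0 = 1, the autocovariance is
  gamma(k) = sigma^2 * sum_{i=0..q-k} theta_i * theta_{i+k},
and rho(k) = gamma(k) / gamma(0). Sigma^2 cancels.
  numerator   = (1)*(-0.253) = -0.253.
  denominator = (1)^2 + (0.175)^2 + (-0.253)^2 = 1.094634.
  rho(2) = -0.253 / 1.094634 = -0.2311.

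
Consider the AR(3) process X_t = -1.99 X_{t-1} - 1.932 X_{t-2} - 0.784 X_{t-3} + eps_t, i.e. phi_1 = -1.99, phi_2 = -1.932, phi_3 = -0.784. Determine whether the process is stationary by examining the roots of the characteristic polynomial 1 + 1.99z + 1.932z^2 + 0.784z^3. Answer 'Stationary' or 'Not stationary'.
\text{Stationary}

The AR(p) characteristic polynomial is P(z) = 1 + 1.99z + 1.932z^2 + 0.784z^3.
Stationarity requires all roots to lie outside the unit circle, i.e. |z| > 1 for every root.
Degree 3: look for a simple real root z0 first, then factor out (1 - z/z0) and solve the remaining quadratic.
Testing z0 = -1.25: P(-1.25) = 1 + (1.99)(-1.25) + (1.932)(-1.25)^2 + (0.784)(-1.25)^3
  = 1 + (-2.4875) + (3.01875) + (-1.53125) = 0.  So z_0 = -1.25 is a root, |z_0| = 1.25.
Divide out the factor (1 + 0.8 z) = (1 - z/z0) (since 1/z0 = -0.8):
  P(z) = (1 + 0.8 z)(1 + (1.19) z + (0.98) z^2)
  [check: z-coef 1.19 - (-0.8) = 1.99; z^2-coef 0.98 - (-0.8)(1.19) = 1.932; z^3-coef -(-0.8)(0.98) = 0.784.]
Remaining roots from the quadratic factor 1 + (1.19) z + (0.98) z^2:
  Set 1 + (1.19) z + (0.98) z^2 = 0, i.e. a z^2 + b z + c = 0 with a = 0.98, b = 1.19, c = 1.
  Discriminant D = b^2 - 4ac = (1.19)^2 - 4*(0.98)*1 = 1.4161 - (3.92) = -2.5039.
  D < 0, so the roots are the complex-conjugate pair z = (-b +/- i sqrt(-D)) / (2a) = -0.6071 +/- 0.8073i.
  For a conjugate pair |z|^2 = z * conj(z) = (product of roots) = c/a = 1/(0.98) = 1.020408, so |z| = sqrt(1.020408) = 1.0102 for both roots.
Moduli of all roots: 1.2500, 1.0102, 1.0102.
All moduli strictly greater than 1? Yes.
Verdict: Stationary.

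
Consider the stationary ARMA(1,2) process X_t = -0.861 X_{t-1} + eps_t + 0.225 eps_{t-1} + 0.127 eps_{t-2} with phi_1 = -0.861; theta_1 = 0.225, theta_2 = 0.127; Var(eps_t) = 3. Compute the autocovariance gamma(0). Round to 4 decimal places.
\gamma(0) = 9.4912

Multiply the model equation by X_{t-k} and take expectations. With theta_0 = psi_0 = 1 and psi_j the MA(infinity) weights, this gives
  gamma(k) - sum_i phi_i gamma(k-i) = c_k,
  c_k = sigma^2 * sum_{j=k..q} theta_j psi_{j-k}   (c_k = 0 for k > q),
using gamma(-m) = gamma(m).
psi-weights needed (psi_j = theta_j + sum_i phi_i psi_{j-i}):
  psi_1 = theta_1 + phi_1 = 0.225 + (-0.861) = -0.636
  psi_2 = theta_2 + phi_1 psi_1 = 0.127 + (-0.861)(-0.636) = 0.674596
Right-hand sides:
  c_0 = sigma^2 (1 + theta_1 psi_1 + theta_2 psi_2) = 3 * (1 + (0.225)(-0.636) + (0.127)(0.674596)) = 3 * 0.942574 = 2.827721
  c_1 = sigma^2 (theta_1 + theta_2 psi_1) = 3 * (0.225 + (0.127)(-0.636)) = 0.432684
  c_2 = sigma^2 theta_2 = 3 * (0.127) = 0.381
Equations for k = 0 and k = 1 (AR order 1):
  gamma(0) = phi_1 gamma(1) + c_0
  gamma(1) = phi_1 gamma(0) + c_1
Substituting the second into the first: gamma(0) (1 - phi_1^2) = c_0 + phi_1 c_1, so
  gamma(0) = (c_0 + phi_1 c_1) / (1 - phi_1^2) = (2.827721 + (-0.861)(0.432684)) / (1 - (-0.861)^2) = 2.45518 / 0.258679 = 9.491223.
Therefore gamma(0) = 9.4912 (to 4 decimal places).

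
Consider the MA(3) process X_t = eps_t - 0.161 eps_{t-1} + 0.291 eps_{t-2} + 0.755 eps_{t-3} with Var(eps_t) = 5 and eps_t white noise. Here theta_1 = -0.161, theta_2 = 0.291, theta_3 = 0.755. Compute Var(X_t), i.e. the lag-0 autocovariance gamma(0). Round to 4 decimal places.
\gamma(0) = 8.4031

For an MA(q) process X_t = eps_t + sum_i theta_i eps_{t-i} with
Var(eps_t) = sigma^2, the variance is
  gamma(0) = sigma^2 * (1 + sum_i theta_i^2).
  sum_i theta_i^2 = (-0.161)^2 + (0.291)^2 + (0.755)^2 = 0.025921 + 0.084681 + 0.570025 = 0.680627.
  gamma(0) = 5 * (1 + 0.680627) = 5 * 1.680627 = 8.403135, which rounds to 8.4031.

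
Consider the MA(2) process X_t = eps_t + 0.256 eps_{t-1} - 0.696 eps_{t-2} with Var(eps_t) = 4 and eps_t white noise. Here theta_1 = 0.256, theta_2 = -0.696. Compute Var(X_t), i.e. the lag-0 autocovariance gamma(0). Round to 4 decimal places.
\gamma(0) = 6.1998

For an MA(q) process X_t = eps_t + sum_i theta_i eps_{t-i} with
Var(eps_t) = sigma^2, the variance is
  gamma(0) = sigma^2 * (1 + sum_i theta_i^2).
  sum_i theta_i^2 = (0.256)^2 + (-0.696)^2 = 0.065536 + 0.484416 = 0.549952.
  gamma(0) = 4 * (1 + 0.549952) = 4 * 1.549952 = 6.199808, which rounds to 6.1998.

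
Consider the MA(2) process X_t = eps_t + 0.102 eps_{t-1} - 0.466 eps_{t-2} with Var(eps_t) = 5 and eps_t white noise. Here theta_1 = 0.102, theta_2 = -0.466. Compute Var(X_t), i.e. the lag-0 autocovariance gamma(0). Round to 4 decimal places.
\gamma(0) = 6.1378

For an MA(q) process X_t = eps_t + sum_i theta_i eps_{t-i} with
Var(eps_t) = sigma^2, the variance is
  gamma(0) = sigma^2 * (1 + sum_i theta_i^2).
  sum_i theta_i^2 = (0.102)^2 + (-0.466)^2 = 0.010404 + 0.217156 = 0.22756.
  gamma(0) = 5 * (1 + 0.22756) = 5 * 1.22756 = 6.1378.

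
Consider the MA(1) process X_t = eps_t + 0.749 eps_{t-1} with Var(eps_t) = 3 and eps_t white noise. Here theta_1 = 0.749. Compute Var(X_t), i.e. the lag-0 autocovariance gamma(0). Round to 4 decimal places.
\gamma(0) = 4.6830

For an MA(q) process X_t = eps_t + sum_i theta_i eps_{t-i} with
Var(eps_t) = sigma^2, the variance is
  gamma(0) = sigma^2 * (1 + sum_i theta_i^2).
  sum_i theta_i^2 = (0.749)^2 = 0.561001.
  gamma(0) = 3 * (1 + 0.561001) = 3 * 1.561001 = 4.683003, which rounds to 4.6830.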